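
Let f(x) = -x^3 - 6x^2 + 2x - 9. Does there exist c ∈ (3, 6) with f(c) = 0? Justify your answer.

f has no root in that interval.

The endpoint values f(3) = -84 and f(6) = -429 are both negative. Claim: f(x) < 0 for every x in (3, 6).
Shift to the endpoint 3: with x = 3 + u (0 < u < 3), one computes f(3 + u) = -u^3 - 15u^2 - 61u - 84.
All 4 nonzero coefficients of this polynomial in u are negative; hence for u > 0 the value is a sum of negative terms (the constant -84 among them).
Therefore f(x) < 0 throughout (3, 6), and f has no zero there.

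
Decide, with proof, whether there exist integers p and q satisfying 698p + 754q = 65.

No, no such integers exist.

Any value of 698p + 754q is a multiple of gcd(698, 754) = 2.
But 65 = 2·32 + 1, so 2 ∤ 65.
Hence no integers p, q satisfy the equation.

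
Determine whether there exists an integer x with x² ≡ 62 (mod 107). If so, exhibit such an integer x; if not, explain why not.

x = 13

Take x = 13. Then 13² = 169 = 1·107 + 62, so 13² ≡ 62 (mod 107).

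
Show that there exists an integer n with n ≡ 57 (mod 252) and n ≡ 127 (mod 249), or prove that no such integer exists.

gcd(252, 249) = 3. If n ≡ 57 (mod 252) and n ≡ 127 (mod 249), then n ≡ 57 (mod 3) and n ≡ 127 (mod 3).
However 57 ≡ 0 and 127 ≡ 1 (mod 3), and 0 ≠ 1.
Hence the system has no solution.

There is no such integer.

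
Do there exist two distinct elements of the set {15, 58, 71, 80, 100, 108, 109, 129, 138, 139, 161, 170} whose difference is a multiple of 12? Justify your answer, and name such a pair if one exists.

No such pair exists.

Reduce each element modulo 12: 15↦3, 58↦10, 71↦11, 80↦8, 100↦4, 108↦0, 109↦1, 129↦9, 138↦6, 139↦7, 161↦5, 170↦2.
No residue repeats among the 12 elements, so no pair has difference ≡ 0 (mod 12).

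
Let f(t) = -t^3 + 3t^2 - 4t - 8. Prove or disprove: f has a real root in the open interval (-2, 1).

Such a root exists.

f(-2) = 20 and f(1) = -10, which have opposite signs.
Since f is a polynomial it is continuous on [-2, 1].
By the Intermediate Value Theorem, f takes the value 0 somewhere in the open interval.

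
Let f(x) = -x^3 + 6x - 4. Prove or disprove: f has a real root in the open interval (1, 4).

f(1) = 1 and f(4) = -44, which have opposite signs.
Since f is a polynomial it is continuous on [1, 4].
By the Intermediate Value Theorem f must vanish at some point of (1, 4).

Yes, f has a root in the interval.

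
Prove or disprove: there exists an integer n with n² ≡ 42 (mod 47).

n = 18 works: 18² = 324, and 324 − 42 = 282 = 6·47.

n = 18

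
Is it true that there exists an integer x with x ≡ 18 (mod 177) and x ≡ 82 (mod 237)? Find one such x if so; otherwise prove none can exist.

No, no such integer exists.

gcd(177, 237) = 3. If x ≡ 18 (mod 177) and x ≡ 82 (mod 237), then x ≡ 18 (mod 3) and x ≡ 82 (mod 3).
But 18 mod 3 = 0 while 82 mod 3 = 1, a contradiction.
So no integer satisfies both congruences.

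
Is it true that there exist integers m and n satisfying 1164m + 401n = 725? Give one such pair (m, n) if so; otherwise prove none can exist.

m = 331, n = -959

1164 and 401 are coprime, so 1164m + 401n ranges over all of ℤ.
Run the Euclidean algorithm on 1164 and 401: 1164 = 2·401 + 362, 401 = 1·362 + 39, 362 = 9·39 + 11, 39 = 3·11 + 6, 11 = 1·6 + 5, 6 = 1·5 + 1, 5 = 5·1 + 0.
Unwinding: 1 = 6 − 1·5 = 6 − (11 − 1·6) = −11 + 2·6 = −11 + 2·(39 − 3·11) = 2·39 − 7·11 = 2·39 − 7·(362 − 9·39) = −7·362 + 65·39 = −7·362 + 65·(401 − 1·362) = 65·401 − 72·362 = 65·401 − 72·(1164 − 2·401) = −72·1164 + 209·401, i.e. 1164·(-72) + 401·209 = 1.
Multiplying through by 725: m = (-72)·725 = -52200, n = 209·725 = 151525 is a solution.
Shifting by a multiple of (401, −1164) keeps it a solution: m = -52200 + 131·401 = 331, n = 151525 − 131·1164 = -959.
Check: 1164·331 + 401·(-959) = 385284 − 384559 = 725. ✓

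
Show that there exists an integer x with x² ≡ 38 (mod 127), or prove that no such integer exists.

x = 66

x = 66 works: 66² = 4356, and 4356 − 38 = 4318 = 34·127.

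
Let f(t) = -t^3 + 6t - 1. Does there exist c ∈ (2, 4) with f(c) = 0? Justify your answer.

Yes, such a c exists.

f(2) = 3 and f(4) = -41, which have opposite signs.
As a polynomial, f is continuous on every closed interval.
So by the Intermediate Value Theorem there is a c strictly between 2 and 4 with f(c) = 0.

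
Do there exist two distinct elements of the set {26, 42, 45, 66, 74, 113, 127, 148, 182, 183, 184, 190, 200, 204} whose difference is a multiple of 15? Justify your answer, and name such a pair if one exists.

Reduce each element modulo 15: 26↦11, 42↦12, 45↦0, 66↦6, 74↦14, 113↦8, 127↦7, 148↦13, 182↦2, 183↦3, 184↦4, 190↦10, 200↦5, 204↦9.
No residue repeats among the 14 elements, so no pair has difference ≡ 0 (mod 15).

No such pair exists.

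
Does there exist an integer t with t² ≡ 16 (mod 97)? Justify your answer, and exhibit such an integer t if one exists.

Take t = 93. Then 93² = 8649 = 89·97 + 16, so 93² ≡ 16 (mod 97).

t = 93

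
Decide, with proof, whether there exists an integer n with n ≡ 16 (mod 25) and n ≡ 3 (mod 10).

Reduce both congruences modulo 5, which divides 25 and 10: they say n ≡ 16 (mod 5) and n ≡ 3 (mod 5).
These are incompatible: 16 − 3 = 13 is not divisible by 5.
So no integer satisfies both congruences.

No such integer exists.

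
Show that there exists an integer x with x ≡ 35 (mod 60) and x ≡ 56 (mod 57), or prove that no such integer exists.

x = 455

The moduli are not coprime: gcd(60, 57) = 3. Compatibility requires 3 ∣ (56 − 35) = 21, which holds, so solutions exist.
The integers ≡ 35 (mod 60) are 35, 95, 155, 215, 275, 335, 395, 455, …; their remainders mod 57 are 35, 38, 41, 44, 47, 50, 53, 56, so x = 455 is the first that is ≡ 56 (mod 57).
Verify: 455 = 7·60 + 35 and 455 = 7·57 + 56. ✓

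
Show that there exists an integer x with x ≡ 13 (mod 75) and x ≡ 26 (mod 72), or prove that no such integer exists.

There is no such integer.

Both moduli are multiples of 3 = gcd(75, 72), so any solution would satisfy x ≡ 13 and x ≡ 26 modulo 3 simultaneously.
But 13 mod 3 = 1 while 26 mod 3 = 2, a contradiction.
Therefore no such x exists.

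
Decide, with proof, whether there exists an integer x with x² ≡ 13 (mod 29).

Take x = 10. Then 10² = 100 = 3·29 + 13, so 10² ≡ 13 (mod 29).

x = 10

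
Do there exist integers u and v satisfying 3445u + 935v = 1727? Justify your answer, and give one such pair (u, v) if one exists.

Both 3445 and 935 are divisible by gcd(3445, 935) = 5, hence so is any combination 3445u + 935v.
However 1727 leaves remainder 2 on division by 5.
So the equation is unsolvable over ℤ.

No, no such integers exist.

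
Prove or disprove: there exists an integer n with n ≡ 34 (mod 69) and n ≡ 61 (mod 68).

n = 1897

Since 69 and 68 share no common factor, CRT says the pair of congruences has a solution (unique mod 4692).
Write n = 34 + 69t and require 34 + 69t ≡ 61 (mod 68), i.e. 69t ≡ 27 (mod 68).
69 ≡ 1 (mod 68), so this reads 1t ≡ 27 (mod 68). So t ≡ 27 (mod 68).
With t = 27: n = 34 + 69·27 = 1897.
Check: 1897 mod 69 = 34, 1897 mod 68 = 61. ✓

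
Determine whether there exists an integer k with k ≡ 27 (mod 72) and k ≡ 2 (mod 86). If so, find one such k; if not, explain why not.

No such integer exists.

Reduce both congruences modulo 2, which divides 72 and 86: they say k ≡ 27 (mod 2) and k ≡ 2 (mod 2).
These are incompatible: 27 − 2 = 25 is not divisible by 2.
Hence the system has no solution.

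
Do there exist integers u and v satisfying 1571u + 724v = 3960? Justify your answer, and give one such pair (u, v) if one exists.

Since gcd(1571, 724) = 1, every integer is an integer combination of 1571 and 724.
Run the Euclidean algorithm on 1571 and 724: 1571 = 2·724 + 123, 724 = 5·123 + 109, 123 = 1·109 + 14, 109 = 7·14 + 11, 14 = 1·11 + 3, 11 = 3·3 + 2, 3 = 1·2 + 1, 2 = 2·1 + 0.
Back-substituting, 1 = 3 − 1·2 = 3 − (11 − 3·3) = −11 + 4·3 = −11 + 4·(14 − 1·11) = 4·14 − 5·11 = 4·14 − 5·(109 − 7·14) = −5·109 + 39·14 = −5·109 + 39·(123 − 1·109) = 39·123 − 44·109 = 39·123 − 44·(724 − 5·123) = −44·724 + 259·123 = −44·724 + 259·(1571 − 2·724) = 259·1571 − 562·724; that is, 1571·259 + 724·(-562) = 1.
Times 3960: 1571·1025640 + 724·(-2225520) = 3960, so (1025640, -2225520) solves it.
Subtracting 1416·724 from u and adding 1416·1571 to v gives the tidier solution (456, -984).
Check: 1571·456 + 724·(-984) = 716376 − 712416 = 3960. ✓

u = 456, v = -984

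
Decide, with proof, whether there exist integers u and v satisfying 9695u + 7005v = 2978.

Both 9695 and 7005 are divisible by gcd(9695, 7005) = 5, hence so is any combination 9695u + 7005v.
But 2978 = 5·595 + 3, so 5 ∤ 2978.
So the equation is unsolvable over ℤ.

No such integers exist.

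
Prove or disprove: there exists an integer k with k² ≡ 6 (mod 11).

There is no such integer.

Since (11 − k)² ≡ k² (mod 11), it suffices to square k = 0, 1, …, 5: the residues are 0, 1, 4, 9, 5, 3.
The set of squares mod 11 is therefore {0, 1, 3, 4, 5, 9}, which does not contain 6.
Hence no integer k has k² ≡ 6 (mod 11).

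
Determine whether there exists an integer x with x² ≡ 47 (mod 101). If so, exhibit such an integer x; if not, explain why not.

x = 59 works: 59² = 3481, and 3481 − 47 = 3434 = 34·101.

x = 59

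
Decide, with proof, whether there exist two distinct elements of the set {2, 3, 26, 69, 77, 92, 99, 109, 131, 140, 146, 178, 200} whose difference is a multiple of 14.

There is no such pair.

Residues mod 14: 2↦2, 3↦3, 26↦12, 69↦13, 77↦7, 92↦8, 99↦1, 109↦11, 131↦5, 140↦0, 146↦6, 178↦10, 200↦4.
No residue repeats among the 13 elements, so no pair has difference ≡ 0 (mod 14).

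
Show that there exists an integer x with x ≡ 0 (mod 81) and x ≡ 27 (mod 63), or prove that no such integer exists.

x = 405

gcd(81, 63) = 9. A simultaneous solution exists iff 0 ≡ 27 (mod 9); here 0 mod 9 = 0 = 27 mod 9, so it does.
Step through x = 0, 0 + 81, 0 + 2·81, …: the values 0, 81, 162, 243, 324, 405 reduce mod 63 to 0, 18, 36, 54, 9, 27. The value 405 hits 27.
Indeed 405 ≡ 0 (mod 81) and 405 ≡ 27 (mod 63).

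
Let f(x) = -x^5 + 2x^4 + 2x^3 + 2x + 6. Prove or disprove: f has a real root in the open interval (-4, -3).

The endpoint values f(-4) = 1406 and f(-3) = 351 are both positive. Claim: f(x) > 0 for every x in (-4, -3).
Substitute x = -3 − u, where 0 < u < 1 on the interval. Expanding, f(-3 − u) = u^5 + 17u^4 + 112u^3 + 360u^2 + 565u + 351.
The nonzero coefficients here are all positive, so for u > 0 every term is positive (or zero), and the constant term 351 is strictly positive.
Therefore f(x) > 0 throughout (-4, -3), and f has no zero there.

No such root exists.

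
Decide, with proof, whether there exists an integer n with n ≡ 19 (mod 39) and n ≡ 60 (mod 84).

No, no such integer exists.

Reduce both congruences modulo 3, which divides 39 and 84: they say n ≡ 19 (mod 3) and n ≡ 60 (mod 3).
These are incompatible: 19 − 60 = -41 is not divisible by 3.
Therefore no such n exists.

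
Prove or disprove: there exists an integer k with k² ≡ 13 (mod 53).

k = 38 works: 38² = 1444, and 1444 − 13 = 1431 = 27·53.

k = 38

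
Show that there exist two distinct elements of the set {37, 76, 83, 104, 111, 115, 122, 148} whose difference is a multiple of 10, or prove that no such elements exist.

No, no such pair exists.

Two integers differ by a multiple of 10 exactly when they have the same residue mod 10. The residues are 37↦7, 76↦6, 83↦3, 104↦4, 111↦1, 115↦5, 122↦2, 148↦8.
These 8 residues are pairwise different, hence no difference of two elements is divisible by 10.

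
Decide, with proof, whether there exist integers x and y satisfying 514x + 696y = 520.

Every value of 514x + 696y is a multiple of gcd(514, 696) = 2; since 2 ∣ 520, solutions exist.
Dividing through by 2 reduces the equation to 257x + 348y = 260.
Run the Euclidean algorithm on 348 and 257: 348 = 1·257 + 91, 257 = 2·91 + 75, 91 = 1·75 + 16, 75 = 4·16 + 11, 16 = 1·11 + 5, 11 = 2·5 + 1, 5 = 5·1 + 0.
Working back up the chain: 1 = 11 − 2·5 = 11 − 2·(16 − 1·11) = −2·16 + 3·11 = −2·16 + 3·(75 − 4·16) = 3·75 − 14·16 = 3·75 − 14·(91 − 1·75) = −14·91 + 17·75 = −14·91 + 17·(257 − 2·91) = 17·257 − 48·91 = 17·257 − 48·(348 − 1·257) = −48·348 + 65·257. So 257·65 + 348·(-48) = 1.
Times 260: 257·16900 + 348·(-12480) = 260, so (16900, -12480) solves it.
Subtracting 48·348 from x and adding 48·257 to y gives the tidier solution (196, -144).
Check: 514·196 + 696·(-144) = 100744 − 100224 = 520. ✓

x = 196, y = -144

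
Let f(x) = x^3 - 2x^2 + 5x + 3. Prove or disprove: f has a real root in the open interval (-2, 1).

f(-2) = -23 and f(1) = 7, which have opposite signs.
As a polynomial, f is continuous on every closed interval.
By the Intermediate Value Theorem f must vanish at some point of (-2, 1).

Yes, f has a root in the interval.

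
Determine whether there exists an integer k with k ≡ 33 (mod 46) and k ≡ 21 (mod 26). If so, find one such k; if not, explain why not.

Here gcd(46, 26) = 2, and both 33 and 21 leave remainder 1 mod 2, so the system is consistent.
The integers ≡ 33 (mod 46) are 33, 79, 125, …; their remainders mod 26 are 7, 1, 21, so k = 125 is the first that is ≡ 21 (mod 26).
Indeed 125 ≡ 33 (mod 46) and 125 ≡ 21 (mod 26).

k = 125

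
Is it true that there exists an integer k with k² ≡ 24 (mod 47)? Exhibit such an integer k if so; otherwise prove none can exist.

k = 27 works: 27² = 729, and 729 − 24 = 705 = 15·47.

k = 27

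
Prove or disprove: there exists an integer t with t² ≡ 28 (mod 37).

t = 19 works: 19² = 361, and 361 − 28 = 333 = 9·37.

t = 19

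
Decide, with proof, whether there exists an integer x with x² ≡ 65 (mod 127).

No such integer exists.

127 is prime, so by Euler's criterion 65 is a square mod 127 iff 65^((127−1)/2) = 65^63 ≡ 1 (mod 127).
Squaring successively (mod 127): 65^2 = 4225 ≡ 34; 65^4 ≡ 34² = 1156 ≡ 13; 65^8 ≡ 13² = 169 ≡ 42; 65^16 ≡ 42² = 1764 ≡ 113; 65^32 ≡ 113² = 12769 ≡ 69.
Since 63 = 32 + 16 + 8 + 4 + 2 + 1, 65^63 ≡ 69 · 113 · 42 · 13 · 34 · 65; multiplying out mod 127: 69·113 = 7797 ≡ 50, then 50·42 = 2100 ≡ 68, then 68·13 = 884 ≡ 122, then 122·34 = 4148 ≡ 84, then 84·65 = 5460 ≡ 126. Thus 65^63 ≡ 126 ≡ −1 (mod 127).
By Euler's criterion 65 is a quadratic non-residue mod 127: no x satisfies x² ≡ 65 (mod 127).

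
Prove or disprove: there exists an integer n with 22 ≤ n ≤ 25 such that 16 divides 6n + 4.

No such integer n in that range exists.

The values of 6n + 4 for n = 22, 23, 24, 25 are 136, 142, 148, 154; reduced mod 16 these are 8, 14, 4, 10.
Since 0 is absent from this list, 16 ∤ 6n + 4 for every n with 22 ≤ n ≤ 25.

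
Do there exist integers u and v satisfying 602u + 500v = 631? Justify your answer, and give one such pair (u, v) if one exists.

gcd(602, 500) = 2, so every integer of the form 602u + 500v is a multiple of 2.
But 631 = 2·315 + 1, so 2 ∤ 631.
Therefore 602u + 500v = 631 has no solution in integers.

There are no such integers.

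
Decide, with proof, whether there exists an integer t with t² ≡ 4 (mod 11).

t = 9

Take t = 9. Then 9² = 81 = 7·11 + 4, so 9² ≡ 4 (mod 11).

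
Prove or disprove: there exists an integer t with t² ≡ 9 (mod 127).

t = 124 works: 124² = 15376, and 15376 − 9 = 15367 = 121·127.

t = 124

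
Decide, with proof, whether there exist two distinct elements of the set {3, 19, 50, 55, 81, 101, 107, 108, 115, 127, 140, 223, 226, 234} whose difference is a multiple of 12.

Both 19 and 55 leave remainder 7 on division by 12; their difference 36 = 3·12 is a multiple of 12.

The pair (19, 55) works.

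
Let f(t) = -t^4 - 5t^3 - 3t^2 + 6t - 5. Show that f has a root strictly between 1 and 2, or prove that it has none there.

f(1) = -8 and f(2) = -61, both negative, so a sign-change argument is unavailable; we show f keeps this sign on the whole interval.
Substitute t = 1 + u, where 0 < u < 1 on the interval. Expanding, f(1 + u) = -u^4 - 9u^3 - 24u^2 - 19u - 8.
The nonzero coefficients here are all negative, so for u > 0 every term is negative (or zero), and the constant term -8 is strictly negative.
So f is strictly negative on (1, 2); no root exists in the interval.

No.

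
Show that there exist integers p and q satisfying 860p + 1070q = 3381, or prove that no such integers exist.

gcd(860, 1070) = 10, so every integer of the form 860p + 1070q is a multiple of 10.
However 3381 leaves remainder 1 on division by 10.
So the equation is unsolvable over ℤ.

No, no such integers exist.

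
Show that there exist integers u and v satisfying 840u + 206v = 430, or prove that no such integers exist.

u = 14, v = -55

Since gcd(840, 206) = 2 and 430 = 2·215, Bézout's identity guarantees a solution.
Dividing through by 2 reduces the equation to 420u + 103v = 215.
Euclidean algorithm: 420 = 4·103 + 8, 103 = 12·8 + 7, 8 = 1·7 + 1, 7 = 7·1 + 0.
Working back up the chain: 1 = 8 − 1·7 = 8 − (103 − 12·8) = −103 + 13·8 = −103 + 13·(420 − 4·103) = 13·420 − 53·103. So 420·13 + 103·(-53) = 1.
Scaling by 215 gives the particular solution (u, v) = (2795, -11395).
Shifting by a multiple of (103, −420) keeps it a solution: u = 2795 − 27·103 = 14, v = -11395 + 27·420 = -55.
Check: 840·14 + 206·(-55) = 11760 − 11330 = 430. ✓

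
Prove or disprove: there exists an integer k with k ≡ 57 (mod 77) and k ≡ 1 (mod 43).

The moduli 77 and 43 are coprime, so by the Chinese Remainder Theorem a unique solution modulo 3311 exists.
Any solution of the first congruence is k = 57 + 77t; substituting into the second, 77t ≡ 1 − 57 ≡ 30 (mod 43).
77 ≡ 34 (mod 43), so this reads 34t ≡ 30 (mod 43). Since 34·19 = 646 = 15·43 + 1, the inverse of 34 mod 43 is 19.
Therefore t ≡ 19·30 = 570 ≡ 11 (mod 43).
Taking t = 11 gives k = 57 + 77·11 = 904.
Check: 904 mod 77 = 57, 904 mod 43 = 1. ✓

k = 904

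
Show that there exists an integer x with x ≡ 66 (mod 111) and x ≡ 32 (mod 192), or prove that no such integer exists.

No, no such integer exists.

Reduce both congruences modulo 3, which divides 111 and 192: they say x ≡ 66 (mod 3) and x ≡ 32 (mod 3).
However 66 ≡ 0 and 32 ≡ 2 (mod 3), and 0 ≠ 2.
So no integer satisfies both congruences.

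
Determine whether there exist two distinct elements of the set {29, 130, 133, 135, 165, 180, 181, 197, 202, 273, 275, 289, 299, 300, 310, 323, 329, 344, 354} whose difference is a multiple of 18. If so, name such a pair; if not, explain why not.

Reduce each element mod 18: 29↦11, 130↦4, 133↦7, 135↦9, 165↦3, 180↦0, 181↦1, 197↦17, 202↦4, 273↦3, 275↦5, 289↦1, 299↦11, 300↦12, 310↦4, 323↦17, 329↦5, 344↦2, 354↦12. The residue 11 repeats (at 29 and 299), and 299 − 29 = 270 = 15·18.

Yes: 29 and 299.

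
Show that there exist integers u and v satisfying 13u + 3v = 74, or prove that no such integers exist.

13 and 3 are coprime, so 13u + 3v ranges over all of ℤ.
Euclidean algorithm: 13 = 4·3 + 1, 3 = 3·1 + 0.
Unwinding: 1 = 13 − 4·3, i.e. 13·1 + 3·(-4) = 1.
Multiplying through by 74: u = 1·74 = 74, v = (-4)·74 = -296 is a solution.
The general solution is u = 74 + 3k, v = -296 − 13k; taking k = -24 gives the smaller pair u = 2, v = 16.
Check: 13·2 + 3·16 = 26 + 48 = 74. ✓

u = 2, v = 16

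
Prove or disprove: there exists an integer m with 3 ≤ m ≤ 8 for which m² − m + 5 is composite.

At m = 5: 5² − 5 + 5 = 25 = 5·5, which is composite.

m = 5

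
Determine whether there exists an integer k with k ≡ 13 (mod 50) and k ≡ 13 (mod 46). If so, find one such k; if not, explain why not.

The moduli are not coprime: gcd(50, 46) = 2. Compatibility requires 2 ∣ (13 − 13) = 0, which holds, so solutions exist.
In fact k = 13 itself already satisfies 13 mod 46 = 13.
Indeed 13 ≡ 13 (mod 50) and 13 ≡ 13 (mod 46).

k = 13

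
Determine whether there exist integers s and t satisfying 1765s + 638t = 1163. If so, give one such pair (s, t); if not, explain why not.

s = 369, t = -1019

Since gcd(1765, 638) = 1, every integer is an integer combination of 1765 and 638.
Run the Euclidean algorithm on 1765 and 638: 1765 = 2·638 + 489, 638 = 1·489 + 149, 489 = 3·149 + 42, 149 = 3·42 + 23, 42 = 1·23 + 19, 23 = 1·19 + 4, 19 = 4·4 + 3, 4 = 1·3 + 1, 3 = 3·1 + 0.
Back-substituting, 1 = 4 − 1·3 = 4 − (19 − 4·4) = −19 + 5·4 = −19 + 5·(23 − 1·19) = 5·23 − 6·19 = 5·23 − 6·(42 − 1·23) = −6·42 + 11·23 = −6·42 + 11·(149 − 3·42) = 11·149 − 39·42 = 11·149 − 39·(489 − 3·149) = −39·489 + 128·149 = −39·489 + 128·(638 − 1·489) = 128·638 − 167·489 = 128·638 − 167·(1765 − 2·638) = −167·1765 + 462·638; that is, 1765·(-167) + 638·462 = 1.
Times 1163: 1765·(-194221) + 638·537306 = 1163, so (-194221, 537306) solves it.
Shifting by a multiple of (638, −1765) keeps it a solution: s = -194221 + 305·638 = 369, t = 537306 − 305·1765 = -1019.
Check: 1765·369 + 638·(-1019) = 651285 − 650122 = 1163. ✓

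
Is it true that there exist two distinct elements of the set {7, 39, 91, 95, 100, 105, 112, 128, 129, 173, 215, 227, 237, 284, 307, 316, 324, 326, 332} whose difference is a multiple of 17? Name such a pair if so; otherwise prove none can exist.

Yes: 91 and 227.

91 mod 17 = 6 and 227 mod 17 = 6, so 227 − 91 = 136 = 8·17.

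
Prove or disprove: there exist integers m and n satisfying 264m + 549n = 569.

No such integers exist.

gcd(264, 549) = 3, so every integer of the form 264m + 549n is a multiple of 3.
But 569 = 3·189 + 2, so 3 ∤ 569.
So the equation is unsolvable over ℤ.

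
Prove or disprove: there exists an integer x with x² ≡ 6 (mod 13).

Computing x² mod 13 for x = 0, 1, …, 6 (enough, by the symmetry x ↦ 13 − x) gives 0, 1, 4, 9, 3, 12, 10.
So the quadratic residues mod 13 are {0, 1, 3, 4, 9, 10, 12}, and 6 is not among them.
Therefore x² ≡ 6 (mod 13) has no solution.

No such integer exists.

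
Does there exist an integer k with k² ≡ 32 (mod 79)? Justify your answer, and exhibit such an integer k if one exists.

k = 36

Take k = 36. Then 36² = 1296 = 16·79 + 32, so 36² ≡ 32 (mod 79).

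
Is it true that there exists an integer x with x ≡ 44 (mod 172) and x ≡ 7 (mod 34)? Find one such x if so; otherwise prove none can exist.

There is no such integer.

gcd(172, 34) = 2. If x ≡ 44 (mod 172) and x ≡ 7 (mod 34), then x ≡ 44 (mod 2) and x ≡ 7 (mod 2).
These are incompatible: 44 − 7 = 37 is not divisible by 2.
Therefore no such x exists.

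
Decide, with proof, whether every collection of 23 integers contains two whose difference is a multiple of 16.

True.

Each integer lies in one of the 16 residue classes modulo 16.
Since 23 > 16, two of the 23 integers must share a residue class by the pigeonhole principle; call them a and b.
Their difference a − b is then a multiple of 16.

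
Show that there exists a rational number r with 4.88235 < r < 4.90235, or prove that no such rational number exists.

Multiplying by 9: 9·4.88235 = 43.94115 and 9·4.90235 = 44.12115, so the integer 44 lies strictly between them.
Dividing back, 4.88235 < 44/9 < 4.90235, and 44/9 is rational.

r = 44/9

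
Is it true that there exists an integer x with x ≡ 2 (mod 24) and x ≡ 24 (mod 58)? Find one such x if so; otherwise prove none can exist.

The moduli are not coprime: gcd(24, 58) = 2. Compatibility requires 2 ∣ (24 − 2) = 22, which holds, so solutions exist.
Write x = 2 + 24t. Then 24t ≡ 24 − 2 ≡ 22 (mod 58); dividing through by 2 gives 12t ≡ 11 (mod 29).
Note 12·17 = 204 ≡ 1 (mod 29) (as 204 − 1 = 7·29), so 12⁻¹ ≡ 17.
Multiplying by 17: t ≡ 17·11 = 187 ≡ 13 (mod 29).
Then x = 2 + 24·13 = 314.
Verify: 314 = 13·24 + 2 and 314 = 5·58 + 24. ✓

x = 314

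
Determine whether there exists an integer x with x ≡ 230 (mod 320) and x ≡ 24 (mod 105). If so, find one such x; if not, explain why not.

gcd(320, 105) = 5. If x ≡ 230 (mod 320) and x ≡ 24 (mod 105), then x ≡ 230 (mod 5) and x ≡ 24 (mod 5).
However 230 ≡ 0 and 24 ≡ 4 (mod 5), and 0 ≠ 4.
Therefore no such x exists.

No such integer exists.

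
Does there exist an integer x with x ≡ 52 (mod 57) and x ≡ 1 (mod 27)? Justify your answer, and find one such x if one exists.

Here gcd(57, 27) = 3, and both 52 and 1 leave remainder 1 mod 3, so the system is consistent.
List candidates x ≡ 52 (mod 57): 52, 109. Modulo 27 these are 25, 1; 109 gives 1 as required.
Check: 109 mod 57 = 52, 109 mod 27 = 1. ✓

x = 109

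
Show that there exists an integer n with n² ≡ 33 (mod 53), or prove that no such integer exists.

53 is prime, so by Euler's criterion 33 is a square mod 53 iff 33^((53−1)/2) = 33^26 ≡ 1 (mod 53).
Squaring successively (mod 53): 33^2 = 1089 ≡ 29; 33^4 ≡ 29² = 841 ≡ 46; 33^8 ≡ 46² = 2116 ≡ 49; 33^16 ≡ 49² = 2401 ≡ 16.
Since 26 = 16 + 8 + 2, 33^26 ≡ 16 · 49 · 29; multiplying out mod 53: 16·49 = 784 ≡ 42, then 42·29 = 1218 ≡ 52. Thus 33^26 ≡ 52 ≡ −1 (mod 53).
By Euler's criterion 33 is a quadratic non-residue mod 53: no n satisfies n² ≡ 33 (mod 53).

No, no such integer exists.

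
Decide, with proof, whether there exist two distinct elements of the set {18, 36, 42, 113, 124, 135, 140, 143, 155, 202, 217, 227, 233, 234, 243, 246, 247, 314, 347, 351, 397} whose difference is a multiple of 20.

Yes: 42 and 202.

42 mod 20 = 2 and 202 mod 20 = 2, so 202 − 42 = 160 = 8·20.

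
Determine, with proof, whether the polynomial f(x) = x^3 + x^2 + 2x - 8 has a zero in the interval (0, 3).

Yes, f has a root in the interval.

f(0) = -8 and f(3) = 34, which have opposite signs.
Since f is a polynomial it is continuous on [0, 3].
By the Intermediate Value Theorem, f takes the value 0 somewhere in the open interval.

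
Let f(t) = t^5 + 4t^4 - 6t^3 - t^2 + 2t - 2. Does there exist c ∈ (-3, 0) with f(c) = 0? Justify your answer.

Such a root exists.

f(-3) = 226 and f(0) = -2, which have opposite signs.
f is continuous everywhere (it is a polynomial), in particular on [-3, 0].
By the Intermediate Value Theorem, f takes the value 0 somewhere in the open interval.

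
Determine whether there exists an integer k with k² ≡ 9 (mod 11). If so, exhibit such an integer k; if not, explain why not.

k = 8 works: 8² = 64, and 64 − 9 = 55 = 5·11.

k = 8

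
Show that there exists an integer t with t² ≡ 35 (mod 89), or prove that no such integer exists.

No such integer exists.

89 is prime, so by Euler's criterion 35 is a square mod 89 iff 35^((89−1)/2) = 35^44 ≡ 1 (mod 89).
Squaring successively (mod 89): 35^2 = 1225 ≡ 68; 35^4 ≡ 68² = 4624 ≡ 85; 35^8 ≡ 85² = 7225 ≡ 16; 35^16 ≡ 16² = 256 ≡ 78; 35^32 ≡ 78² = 6084 ≡ 32.
Since 44 = 32 + 8 + 4, 35^44 ≡ 32 · 16 · 85; multiplying out mod 89: 32·16 = 512 ≡ 67, then 67·85 = 5695 ≡ 88. Thus 35^44 ≡ 88 ≡ −1 (mod 89).
The value −1 means 35 is a non-residue modulo 89, so t² ≡ 35 (mod 89) is impossible.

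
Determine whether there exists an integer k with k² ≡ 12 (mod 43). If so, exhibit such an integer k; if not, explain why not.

43 is prime, so by Euler's criterion 12 is a square mod 43 iff 12^((43−1)/2) = 12^21 ≡ 1 (mod 43).
Repeated squaring mod 43: 12^2 = 144 ≡ 15; 12^4 ≡ 15² = 225 ≡ 10; 12^8 ≡ 10² = 100 ≡ 14; 12^16 ≡ 14² = 196 ≡ 24.
Since 21 = 16 + 4 + 1, 12^21 ≡ 24 · 10 · 12; multiplying out mod 43: 24·10 = 240 ≡ 25, then 25·12 = 300 ≡ 42. Thus 12^21 ≡ 42 ≡ −1 (mod 43).
By Euler's criterion 12 is a quadratic non-residue mod 43: no k satisfies k² ≡ 12 (mod 43).

There is no such integer.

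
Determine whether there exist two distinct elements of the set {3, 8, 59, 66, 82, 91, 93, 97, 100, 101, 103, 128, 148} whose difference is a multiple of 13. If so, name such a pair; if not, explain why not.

There is no such pair.

Residues mod 13: 3↦3, 8↦8, 59↦7, 66↦1, 82↦4, 91↦0, 93↦2, 97↦6, 100↦9, 101↦10, 103↦12, 128↦11, 148↦5.
These 13 residues are pairwise different, hence no difference of two elements is divisible by 13.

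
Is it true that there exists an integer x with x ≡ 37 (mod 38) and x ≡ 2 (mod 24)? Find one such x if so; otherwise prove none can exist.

gcd(38, 24) = 2. If x ≡ 37 (mod 38) and x ≡ 2 (mod 24), then x ≡ 37 (mod 2) and x ≡ 2 (mod 2).
These are incompatible: 37 − 2 = 35 is not divisible by 2.
Therefore no such x exists.

There is no such integer.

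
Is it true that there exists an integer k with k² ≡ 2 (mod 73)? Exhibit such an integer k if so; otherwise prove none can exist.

k = 32 works: 32² = 1024, and 1024 − 2 = 1022 = 14·73.

k = 32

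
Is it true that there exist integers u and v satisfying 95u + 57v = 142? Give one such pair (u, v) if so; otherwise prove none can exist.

gcd(95, 57) = 19, so every integer of the form 95u + 57v is a multiple of 19.
But 142 is not a multiple of 19 (it leaves remainder 9).
Hence no integers u, v satisfy the equation.

There are no such integers.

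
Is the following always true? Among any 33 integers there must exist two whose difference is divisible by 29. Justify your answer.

There are exactly 29 possible remainders on division by 29.
Placing 33 integers into 29 classes, some class receives at least two — say a and b.
Then a ≡ b (mod 29), i.e. 29 ∣ (a − b).

Yes, this is always true.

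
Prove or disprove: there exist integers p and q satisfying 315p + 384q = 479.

There are no such integers.

gcd(315, 384) = 3, so every integer of the form 315p + 384q is a multiple of 3.
But 479 = 3·159 + 2, so 3 ∤ 479.
So the equation is unsolvable over ℤ.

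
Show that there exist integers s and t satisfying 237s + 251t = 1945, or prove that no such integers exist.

Since gcd(237, 251) = 1, every integer is an integer combination of 237 and 251.
Dividing repeatedly: 251 = 1·237 + 14, 237 = 16·14 + 13, 14 = 1·13 + 1, 13 = 13·1 + 0.
Back-substituting, 1 = 14 − 1·13 = 14 − (237 − 16·14) = −237 + 17·14 = −237 + 17·(251 − 1·237) = 17·251 − 18·237; that is, 237·(-18) + 251·17 = 1.
Multiplying through by 1945: s = (-18)·1945 = -35010, t = 17·1945 = 33065 is a solution.
The general solution is s = -35010 + 251k, t = 33065 − 237k; taking k = 140 gives the smaller pair s = 130, t = -115.
Check: 237·130 + 251·(-115) = 30810 − 28865 = 1945. ✓

s = 130, t = -115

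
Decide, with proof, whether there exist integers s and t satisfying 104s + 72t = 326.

Any value of 104s + 72t is a multiple of gcd(104, 72) = 8.
But 326 = 8·40 + 6, so 8 ∤ 326.
Hence no integers s, t satisfy the equation.

There are no such integers.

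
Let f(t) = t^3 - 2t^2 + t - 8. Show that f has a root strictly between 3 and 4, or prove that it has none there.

No such root exists.

f(3) = 4 and f(4) = 28, both positive, so a sign-change argument is unavailable; we show f keeps this sign on the whole interval.
Substitute t = 3 + u, where 0 < u < 1 on the interval. Expanding, f(3 + u) = u^3 + 7u^2 + 16u + 4.
All 4 nonzero coefficients of this polynomial in u are positive; hence for u > 0 the value is a sum of positive terms (the constant 4 among them).
So f is strictly positive on (3, 4); no root exists in the interval.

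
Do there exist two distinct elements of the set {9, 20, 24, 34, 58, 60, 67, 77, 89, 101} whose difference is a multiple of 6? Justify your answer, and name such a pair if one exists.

24 and 60 are such a pair.

24 mod 6 = 0 and 60 mod 6 = 0, so 60 − 24 = 36 = 6·6.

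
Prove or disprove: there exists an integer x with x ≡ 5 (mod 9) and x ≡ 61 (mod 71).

x = 203

The moduli 9 and 71 are coprime, so by the Chinese Remainder Theorem a unique solution modulo 639 exists.
Write x = 5 + 9t and require 5 + 9t ≡ 61 (mod 71), i.e. 9t ≡ 56 (mod 71).
Since 9·8 = 72 = 1·71 + 1, the inverse of 9 mod 71 is 8.
Multiplying by 8: t ≡ 8·56 = 448 ≡ 22 (mod 71).
With t = 22: x = 5 + 9·22 = 203.
Check: 203 mod 9 = 5, 203 mod 71 = 61. ✓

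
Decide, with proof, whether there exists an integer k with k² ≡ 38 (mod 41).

No, no such integer exists.

Apply Euler's criterion with the prime 41: 38 is a quadratic residue iff 38^20 ≡ 1 (mod 41), and a non-residue iff it is ≡ −1.
Squaring successively (mod 41): 38^2 = 1444 ≡ 9; 38^4 ≡ 9² = 81 ≡ 40; 38^8 ≡ 40² = 1600 ≡ 1; 38^16 ≡ 1² = 1 ≡ 1.
Since 20 = 16 + 4, 38^20 ≡ 1 · 40; multiplying out mod 41: 1·40 = 40 ≡ 40. Thus 38^20 ≡ 40 ≡ −1 (mod 41).
By Euler's criterion 38 is a quadratic non-residue mod 41: no k satisfies k² ≡ 38 (mod 41).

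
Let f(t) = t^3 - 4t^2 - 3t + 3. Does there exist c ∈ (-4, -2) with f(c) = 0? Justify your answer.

The endpoint values f(-4) = -113 and f(-2) = -15 are both negative. Claim: f(t) < 0 for every t in (-4, -2).
Shift to the endpoint -2: with t = -2 − u (0 < u < 2), one computes f(-2 − u) = -u^3 - 10u^2 - 25u - 15.
All 4 nonzero coefficients of this polynomial in u are negative; hence for u > 0 the value is a sum of negative terms (the constant -15 among them).
So f is strictly negative on (-4, -2); no root exists in the interval.

No.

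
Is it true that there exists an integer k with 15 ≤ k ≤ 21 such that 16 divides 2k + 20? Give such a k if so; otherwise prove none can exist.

At k = 15, 2·15 + 20 = 50 ≡ 2 (mod 16), and each step in k adds 2, giving residues 2, 4, 6, 8, 10, 12, 14 for k = 15, 16, …, 21.
Since 0 is absent from this list, 16 ∤ 2k + 20 for every k with 15 ≤ k ≤ 21.

No such integer k in that range exists.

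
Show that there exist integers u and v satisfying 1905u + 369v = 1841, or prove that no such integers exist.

gcd(1905, 369) = 3, so every integer of the form 1905u + 369v is a multiple of 3.
But 1841 = 3·613 + 2, so 3 ∤ 1841.
Hence no integers u, v satisfy the equation.

No such integers exist.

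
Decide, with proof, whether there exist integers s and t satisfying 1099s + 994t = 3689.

s = 73, t = -77

gcd(1099, 994) = 7, and 7 divides 3689, so integer solutions exist.
Dividing through by 7 reduces the equation to 157s + 142t = 527.
Run the Euclidean algorithm on 157 and 142: 157 = 1·142 + 15, 142 = 9·15 + 7, 15 = 2·7 + 1, 7 = 7·1 + 0.
Back-substituting, 1 = 15 − 2·7 = 15 − 2·(142 − 9·15) = −2·142 + 19·15 = −2·142 + 19·(157 − 1·142) = 19·157 − 21·142; that is, 157·19 + 142·(-21) = 1.
Times 527: 157·10013 + 142·(-11067) = 527, so (10013, -11067) solves it.
Subtracting 70·142 from s and adding 70·157 to t gives the tidier solution (73, -77).
Indeed 1099·73 + 994·(-77) = 80227 − 76538 = 3689.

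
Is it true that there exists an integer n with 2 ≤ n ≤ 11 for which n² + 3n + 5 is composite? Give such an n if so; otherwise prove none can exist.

At n = 4: 4² + 3·4 + 5 = 33 = 3·11, which is composite.

n = 4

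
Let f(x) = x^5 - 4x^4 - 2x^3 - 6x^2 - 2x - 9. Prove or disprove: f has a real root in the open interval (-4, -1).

The endpoint values f(-4) = -2017 and f(-1) = -16 are both negative. Claim: f(x) < 0 for every x in (-4, -1).
Shift to the endpoint -1: with x = -1 − u (0 < u < 3), one computes f(-1 − u) = -u^5 - 9u^4 - 24u^3 - 34u^2 - 25u - 16.
All 6 nonzero coefficients of this polynomial in u are negative; hence for u > 0 the value is a sum of negative terms (the constant -16 among them).
So f is strictly negative on (-4, -1); no root exists in the interval.

No.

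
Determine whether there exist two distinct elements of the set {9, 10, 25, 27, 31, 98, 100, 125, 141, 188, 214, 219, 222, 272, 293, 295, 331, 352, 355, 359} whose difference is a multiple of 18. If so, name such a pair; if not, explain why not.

Reduce each element mod 18: 9↦9, 10↦10, 25↦7, 27↦9, 31↦13, 98↦8, 100↦10, 125↦17, 141↦15, 188↦8, 214↦16, 219↦3, 222↦6, 272↦2, 293↦5, 295↦7, 331↦7, 352↦10, 355↦13, 359↦17. The residue 9 repeats (at 9 and 27), and 27 − 9 = 18 = 1·18.

9 and 27 are such a pair.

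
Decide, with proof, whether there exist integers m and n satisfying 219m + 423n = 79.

No such integers exist.

Both 219 and 423 are divisible by gcd(219, 423) = 3, hence so is any combination 219m + 423n.
But 79 = 3·26 + 1, so 3 ∤ 79.
Therefore 219m + 423n = 79 has no solution in integers.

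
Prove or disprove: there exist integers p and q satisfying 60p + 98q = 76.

p = 47, q = -28

gcd(60, 98) = 2, and 2 divides 76, so integer solutions exist.
Dividing through by 2 reduces the equation to 30p + 49q = 38.
Run the Euclidean algorithm on 49 and 30: 49 = 1·30 + 19, 30 = 1·19 + 11, 19 = 1·11 + 8, 11 = 1·8 + 3, 8 = 2·3 + 2, 3 = 1·2 + 1, 2 = 2·1 + 0.
Back-substituting, 1 = 3 − 1·2 = 3 − (8 − 2·3) = −8 + 3·3 = −8 + 3·(11 − 1·8) = 3·11 − 4·8 = 3·11 − 4·(19 − 1·11) = −4·19 + 7·11 = −4·19 + 7·(30 − 1·19) = 7·30 − 11·19 = 7·30 − 11·(49 − 1·30) = −11·49 + 18·30; that is, 30·18 + 49·(-11) = 1.
Multiplying through by 38: p = 18·38 = 684, q = (-11)·38 = -418 is a solution.
Shifting by a multiple of (49, −30) keeps it a solution: p = 684 − 13·49 = 47, q = -418 + 13·30 = -28.
Indeed 60·47 + 98·(-28) = 2820 − 2744 = 76.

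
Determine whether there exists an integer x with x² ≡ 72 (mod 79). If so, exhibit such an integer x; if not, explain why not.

x = 25

x = 25 works: 25² = 625, and 625 − 72 = 553 = 7·79.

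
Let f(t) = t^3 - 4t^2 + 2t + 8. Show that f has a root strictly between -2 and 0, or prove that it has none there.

Such a root exists.

f(-2) = -20 and f(0) = 8, which have opposite signs.
f is continuous everywhere (it is a polynomial), in particular on [-2, 0].
By the Intermediate Value Theorem, f takes the value 0 somewhere in the open interval.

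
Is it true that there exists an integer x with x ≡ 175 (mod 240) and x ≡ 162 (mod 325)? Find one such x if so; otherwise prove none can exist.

No such integer exists.

Reduce both congruences modulo 5, which divides 240 and 325: they say x ≡ 175 (mod 5) and x ≡ 162 (mod 5).
However 175 ≡ 0 and 162 ≡ 2 (mod 5), and 0 ≠ 2.
So no integer satisfies both congruences.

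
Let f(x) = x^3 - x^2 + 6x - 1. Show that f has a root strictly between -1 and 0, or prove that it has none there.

No.

f(-1) = -9 and f(0) = -1, both negative.
f'(x) = 3x^2 - 2x + 6 has discriminant (-2)² − 4·3·6 = -68 < 0, so f' has no real roots and is positive for every real x.
So f is strictly increasing; between -1 and 0 its values lie between f(-1) = -9 and f(0) = -1, all negative. Therefore f has no root in (-1, 0).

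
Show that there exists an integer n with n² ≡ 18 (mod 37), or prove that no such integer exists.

No such integer exists.

37 is prime, so by Euler's criterion 18 is a square mod 37 iff 18^((37−1)/2) = 18^18 ≡ 1 (mod 37).
Repeated squaring mod 37: 18^2 = 324 ≡ 28; 18^4 ≡ 28² = 784 ≡ 7; 18^8 ≡ 7² = 49 ≡ 12; 18^16 ≡ 12² = 144 ≡ 33.
Since 18 = 16 + 2, 18^18 ≡ 33 · 28; multiplying out mod 37: 33·28 = 924 ≡ 36. Thus 18^18 ≡ 36 ≡ −1 (mod 37).
By Euler's criterion 18 is a quadratic non-residue mod 37: no n satisfies n² ≡ 18 (mod 37).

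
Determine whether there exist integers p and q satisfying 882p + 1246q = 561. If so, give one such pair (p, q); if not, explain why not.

Both 882 and 1246 are divisible by gcd(882, 1246) = 14, hence so is any combination 882p + 1246q.
But 561 = 14·40 + 1, so 14 ∤ 561.
So the equation is unsolvable over ℤ.

No, no such integers exist.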